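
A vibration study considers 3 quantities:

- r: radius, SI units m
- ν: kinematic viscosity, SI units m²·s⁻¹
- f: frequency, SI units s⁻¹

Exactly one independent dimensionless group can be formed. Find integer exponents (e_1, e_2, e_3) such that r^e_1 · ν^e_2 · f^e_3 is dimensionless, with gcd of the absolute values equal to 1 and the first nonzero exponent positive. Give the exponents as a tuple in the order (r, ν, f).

(2, -1, 1)

L: e_1·(1) + e_2·(2) + e_3·(0) = 0
T: e_1·(0) + e_2·(-1) + e_3·(-1) = 0
Solving this homogeneous linear system for the smallest-integer solution (first nonzero entry positive) gives (2, -1, 1).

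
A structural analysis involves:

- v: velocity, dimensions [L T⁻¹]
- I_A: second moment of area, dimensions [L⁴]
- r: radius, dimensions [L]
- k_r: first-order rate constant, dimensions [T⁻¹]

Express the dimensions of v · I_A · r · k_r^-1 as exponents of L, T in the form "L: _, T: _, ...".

Collect each base-dimension exponent across the product:
  L: (1) + (4) + (1) − (0) = 6
  T: (-1) + (0) + (0) − (-1) = 0
So the dimensions are [L⁶].

L: 6, T: 0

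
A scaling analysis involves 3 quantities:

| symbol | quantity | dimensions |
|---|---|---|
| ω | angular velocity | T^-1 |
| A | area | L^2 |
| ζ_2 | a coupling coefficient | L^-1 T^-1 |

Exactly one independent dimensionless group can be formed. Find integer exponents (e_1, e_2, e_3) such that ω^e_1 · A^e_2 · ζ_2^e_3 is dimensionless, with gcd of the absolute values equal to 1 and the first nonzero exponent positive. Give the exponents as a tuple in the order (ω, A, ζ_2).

(2, -1, -2)

L: e_1·(0) + e_2·(2) + e_3·(-1) = 0
T: e_1·(-1) + e_2·(0) + e_3·(-1) = 0
Solving this homogeneous linear system for the smallest-integer solution (first nonzero entry positive) gives (2, -1, -2).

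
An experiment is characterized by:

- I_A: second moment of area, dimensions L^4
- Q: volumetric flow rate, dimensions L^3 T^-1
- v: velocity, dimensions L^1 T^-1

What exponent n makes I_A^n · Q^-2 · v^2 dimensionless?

Balance the L exponent: (4)·n from I_A, plus −2·(3) + 2·(1) = -4 from the rest, must sum to zero.
4n − 4 = 0, so n = 1.

1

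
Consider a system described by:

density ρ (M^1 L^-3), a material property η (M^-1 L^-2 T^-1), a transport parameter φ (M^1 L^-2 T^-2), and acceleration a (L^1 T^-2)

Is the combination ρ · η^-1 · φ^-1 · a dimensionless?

Sum the exponent of each base dimension across the product:
  M: [ρ]_M − [η]_M − [φ]_M + [a]_M = (1) − (-1) − (1) + (0) = 1
  L: [ρ]_L − [η]_L − [φ]_L + [a]_L = (-3) − (-2) − (-2) + (1) = 2
  T: [ρ]_T − [η]_T − [φ]_T + [a]_T = (0) − (-1) − (-2) + (-2) = 1
Net dimensions [M L² T] ≠ [1] — not dimensionless.

no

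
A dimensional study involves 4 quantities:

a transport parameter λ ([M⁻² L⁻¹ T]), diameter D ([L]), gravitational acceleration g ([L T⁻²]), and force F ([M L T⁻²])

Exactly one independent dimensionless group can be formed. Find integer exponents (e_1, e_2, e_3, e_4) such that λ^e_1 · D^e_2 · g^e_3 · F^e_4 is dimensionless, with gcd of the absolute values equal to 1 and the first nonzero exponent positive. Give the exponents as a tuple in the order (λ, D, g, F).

(2, 1, -3, 4)

M: e_1·(-2) + e_2·(0) + e_3·(0) + e_4·(1) = 0
L: e_1·(-1) + e_2·(1) + e_3·(1) + e_4·(1) = 0
T: e_1·(1) + e_2·(0) + e_3·(-2) + e_4·(-2) = 0
Solving this homogeneous linear system for the smallest-integer solution (first nonzero entry positive) gives (2, 1, -3, 4).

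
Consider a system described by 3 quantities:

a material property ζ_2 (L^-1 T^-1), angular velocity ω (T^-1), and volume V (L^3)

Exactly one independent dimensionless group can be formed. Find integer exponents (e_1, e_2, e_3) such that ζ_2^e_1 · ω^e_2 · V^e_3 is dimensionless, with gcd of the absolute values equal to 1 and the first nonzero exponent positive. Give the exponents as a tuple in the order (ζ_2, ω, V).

(3, -3, 1)

L: e_1·(-1) + e_2·(0) + e_3·(3) = 0
T: e_1·(-1) + e_2·(-1) + e_3·(0) = 0
Solving this homogeneous linear system for the smallest-integer solution (first nonzero entry positive) gives (3, -3, 1).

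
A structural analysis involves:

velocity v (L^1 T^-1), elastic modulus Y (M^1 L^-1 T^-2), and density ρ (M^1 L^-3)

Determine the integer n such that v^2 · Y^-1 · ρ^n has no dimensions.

Balance the M exponent: (1)·n from ρ, plus 2·(0) − (1) = -1 from the rest, must sum to zero.
n − 1 = 0, so n = 1.

1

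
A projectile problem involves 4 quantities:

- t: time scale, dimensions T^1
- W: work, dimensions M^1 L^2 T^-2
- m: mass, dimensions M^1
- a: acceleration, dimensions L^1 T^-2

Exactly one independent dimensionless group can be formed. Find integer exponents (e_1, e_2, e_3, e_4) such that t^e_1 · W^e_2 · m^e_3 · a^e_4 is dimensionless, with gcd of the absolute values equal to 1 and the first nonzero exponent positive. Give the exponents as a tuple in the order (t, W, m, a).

M: e_1·(0) + e_2·(1) + e_3·(1) + e_4·(0) = 0
L: e_1·(0) + e_2·(2) + e_3·(0) + e_4·(1) = 0
T: e_1·(1) + e_2·(-2) + e_3·(0) + e_4·(-2) = 0
Solving this homogeneous linear system for the smallest-integer solution (first nonzero entry positive) gives (2, -1, 1, 2).

(2, -1, 1, 2)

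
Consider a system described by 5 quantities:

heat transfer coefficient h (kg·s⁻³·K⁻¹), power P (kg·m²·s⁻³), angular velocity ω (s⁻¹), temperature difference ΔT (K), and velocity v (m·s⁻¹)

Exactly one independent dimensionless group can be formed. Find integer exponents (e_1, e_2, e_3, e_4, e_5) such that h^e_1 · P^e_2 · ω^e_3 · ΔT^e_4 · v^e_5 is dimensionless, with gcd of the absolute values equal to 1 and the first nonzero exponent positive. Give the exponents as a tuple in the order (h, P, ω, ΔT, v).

M: e_1·(1) + e_2·(1) + e_3·(0) + e_4·(0) + e_5·(0) = 0
L: e_1·(0) + e_2·(2) + e_3·(0) + e_4·(0) + e_5·(1) = 0
T: e_1·(-3) + e_2·(-3) + e_3·(-1) + e_4·(0) + e_5·(-1) = 0
Θ: e_1·(-1) + e_2·(0) + e_3·(0) + e_4·(1) + e_5·(0) = 0
Solving this homogeneous linear system for the smallest-integer solution (first nonzero entry positive) gives (1, -1, -2, 1, 2).

(1, -1, -2, 1, 2)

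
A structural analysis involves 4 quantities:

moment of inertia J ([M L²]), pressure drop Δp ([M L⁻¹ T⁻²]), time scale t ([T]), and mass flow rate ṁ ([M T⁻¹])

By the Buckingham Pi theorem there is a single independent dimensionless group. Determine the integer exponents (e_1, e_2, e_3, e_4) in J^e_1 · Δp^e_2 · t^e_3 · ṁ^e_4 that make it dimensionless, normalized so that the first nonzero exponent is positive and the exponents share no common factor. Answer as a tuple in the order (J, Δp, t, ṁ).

(1, 2, 1, -3)

M: e_1·(1) + e_2·(1) + e_3·(0) + e_4·(1) = 0
L: e_1·(2) + e_2·(-1) + e_3·(0) + e_4·(0) = 0
T: e_1·(0) + e_2·(-2) + e_3·(1) + e_4·(-1) = 0
Solving this homogeneous linear system for the smallest-integer solution (first nonzero entry positive) gives (1, 2, 1, -3).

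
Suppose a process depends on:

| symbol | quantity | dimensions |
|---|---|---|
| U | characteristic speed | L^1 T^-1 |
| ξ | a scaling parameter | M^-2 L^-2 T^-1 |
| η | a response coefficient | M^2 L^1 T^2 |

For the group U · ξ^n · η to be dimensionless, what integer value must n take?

Balance the M exponent: (-2)·n from ξ, plus (0) + (2) = 2 from the rest, must sum to zero.
-2n + 2 = 0, so n = 1.

1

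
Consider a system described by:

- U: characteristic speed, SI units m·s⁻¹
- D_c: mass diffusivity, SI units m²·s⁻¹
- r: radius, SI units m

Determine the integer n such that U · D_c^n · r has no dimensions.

Balance the L exponent: (2)·n from D_c, plus (1) + (1) = 2 from the rest, must sum to zero.
2n + 2 = 0, so n = -1.

-1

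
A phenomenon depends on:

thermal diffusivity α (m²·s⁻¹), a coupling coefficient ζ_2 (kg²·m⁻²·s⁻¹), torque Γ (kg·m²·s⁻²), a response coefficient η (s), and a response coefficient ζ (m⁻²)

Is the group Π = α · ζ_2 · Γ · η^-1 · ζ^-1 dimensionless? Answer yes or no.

no

Sum the exponent of each base dimension across the product:
  M: [α]_M + [ζ_2]_M + [Γ]_M − [η]_M − [ζ]_M = (0) + (2) + (1) − (0) − (0) = 3
  L: [α]_L + [ζ_2]_L + [Γ]_L − [η]_L − [ζ]_L = (2) + (-2) + (2) − (0) − (-2) = 4
  T: [α]_T + [ζ_2]_T + [Γ]_T − [η]_T − [ζ]_T = (-1) + (-1) + (-2) − (1) − (0) = -5
Net dimensions [M³ L⁴ T⁻⁵] ≠ [1] — not dimensionless.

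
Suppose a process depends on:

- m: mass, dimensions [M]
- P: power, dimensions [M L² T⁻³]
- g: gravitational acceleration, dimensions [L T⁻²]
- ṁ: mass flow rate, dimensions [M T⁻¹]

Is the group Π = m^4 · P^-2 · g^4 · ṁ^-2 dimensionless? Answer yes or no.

yes

Sum the exponent of each base dimension across the product:
  M: 4·[m]_M − 2·[P]_M + 4·[g]_M − 2·[ṁ]_M = 4·(1) − 2·(1) + 4·(0) − 2·(1) = 0
  L: 4·[m]_L − 2·[P]_L + 4·[g]_L − 2·[ṁ]_L = 4·(0) − 2·(2) + 4·(1) − 2·(0) = 0
  T: 4·[m]_T − 2·[P]_T + 4·[g]_T − 2·[ṁ]_T = 4·(0) − 2·(-3) + 4·(-2) − 2·(-1) = 0
  I: 4·[m]_I − 2·[P]_I + 4·[g]_I − 2·[ṁ]_I = 4·(0) − 2·(0) + 4·(0) − 2·(0) = 0
All base exponents vanish — dimensionless.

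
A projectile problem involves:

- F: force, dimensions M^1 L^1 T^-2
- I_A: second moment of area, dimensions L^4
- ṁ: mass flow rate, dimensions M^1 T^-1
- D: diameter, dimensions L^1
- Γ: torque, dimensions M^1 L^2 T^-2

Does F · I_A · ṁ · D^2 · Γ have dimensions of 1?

Sum the exponent of each base dimension across the product:
  M: [F]_M + [I_A]_M + [ṁ]_M + 2·[D]_M + [Γ]_M = (1) + (0) + (1) + 2·(0) + (1) = 3
  L: [F]_L + [I_A]_L + [ṁ]_L + 2·[D]_L + [Γ]_L = (1) + (4) + (0) + 2·(1) + (2) = 9
  T: [F]_T + [I_A]_T + [ṁ]_T + 2·[D]_T + [Γ]_T = (-2) + (0) + (-1) + 2·(0) + (-2) = -5
Net dimensions [M³ L⁹ T⁻⁵] ≠ [1] — not dimensionless.

no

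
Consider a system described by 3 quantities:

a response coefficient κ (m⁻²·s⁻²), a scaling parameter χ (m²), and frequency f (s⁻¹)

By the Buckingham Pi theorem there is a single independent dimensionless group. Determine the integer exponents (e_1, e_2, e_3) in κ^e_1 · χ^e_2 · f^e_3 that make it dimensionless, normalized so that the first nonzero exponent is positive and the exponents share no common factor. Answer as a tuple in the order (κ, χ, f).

L: e_1·(-2) + e_2·(2) + e_3·(0) = 0
T: e_1·(-2) + e_2·(0) + e_3·(-1) = 0
Solving this homogeneous linear system for the smallest-integer solution (first nonzero entry positive) gives (1, 1, -2).

(1, 1, -2)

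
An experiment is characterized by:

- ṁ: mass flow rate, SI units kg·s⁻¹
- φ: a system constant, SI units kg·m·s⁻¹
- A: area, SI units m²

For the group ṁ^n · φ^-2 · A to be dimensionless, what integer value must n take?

Balance the M exponent: (1)·n from ṁ, plus −2·(1) + (0) = -2 from the rest, must sum to zero.
n − 2 = 0, so n = 2.

2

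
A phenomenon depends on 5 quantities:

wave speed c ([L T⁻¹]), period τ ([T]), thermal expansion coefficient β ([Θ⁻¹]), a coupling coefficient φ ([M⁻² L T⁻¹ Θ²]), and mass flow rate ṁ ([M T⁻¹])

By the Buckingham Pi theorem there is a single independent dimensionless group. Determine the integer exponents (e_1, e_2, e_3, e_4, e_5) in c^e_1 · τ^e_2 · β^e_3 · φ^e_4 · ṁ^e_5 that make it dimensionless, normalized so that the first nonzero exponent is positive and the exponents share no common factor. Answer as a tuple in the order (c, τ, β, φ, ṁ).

M: e_1·(0) + e_2·(0) + e_3·(0) + e_4·(-2) + e_5·(1) = 0
L: e_1·(1) + e_2·(0) + e_3·(0) + e_4·(1) + e_5·(0) = 0
T: e_1·(-1) + e_2·(1) + e_3·(0) + e_4·(-1) + e_5·(-1) = 0
Θ: e_1·(0) + e_2·(0) + e_3·(-1) + e_4·(2) + e_5·(0) = 0
Solving this homogeneous linear system for the smallest-integer solution (first nonzero entry positive) gives (1, -2, -2, -1, -2).

(1, -2, -2, -1, -2)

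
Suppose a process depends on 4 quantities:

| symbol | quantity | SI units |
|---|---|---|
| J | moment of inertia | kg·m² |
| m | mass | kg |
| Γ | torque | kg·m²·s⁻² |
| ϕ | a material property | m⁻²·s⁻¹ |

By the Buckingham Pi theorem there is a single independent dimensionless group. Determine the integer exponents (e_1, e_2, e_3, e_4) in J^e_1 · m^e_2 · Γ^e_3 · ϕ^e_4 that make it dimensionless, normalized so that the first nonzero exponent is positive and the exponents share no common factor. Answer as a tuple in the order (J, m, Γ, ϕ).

(3, -2, -1, 2)

M: e_1·(1) + e_2·(1) + e_3·(1) + e_4·(0) = 0
L: e_1·(2) + e_2·(0) + e_3·(2) + e_4·(-2) = 0
T: e_1·(0) + e_2·(0) + e_3·(-2) + e_4·(-1) = 0
Solving this homogeneous linear system for the smallest-integer solution (first nonzero entry positive) gives (3, -2, -1, 2).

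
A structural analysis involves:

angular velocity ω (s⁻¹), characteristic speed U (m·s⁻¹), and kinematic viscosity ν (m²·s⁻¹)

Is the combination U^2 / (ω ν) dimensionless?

yes

Sum the exponent of each base dimension across the product:
  L: −[ω]_L + 2·[U]_L − [ν]_L = −(0) + 2·(1) − (2) = 0
  T: −[ω]_T + 2·[U]_T − [ν]_T = −(-1) + 2·(-1) − (-1) = 0
All base exponents vanish — dimensionless.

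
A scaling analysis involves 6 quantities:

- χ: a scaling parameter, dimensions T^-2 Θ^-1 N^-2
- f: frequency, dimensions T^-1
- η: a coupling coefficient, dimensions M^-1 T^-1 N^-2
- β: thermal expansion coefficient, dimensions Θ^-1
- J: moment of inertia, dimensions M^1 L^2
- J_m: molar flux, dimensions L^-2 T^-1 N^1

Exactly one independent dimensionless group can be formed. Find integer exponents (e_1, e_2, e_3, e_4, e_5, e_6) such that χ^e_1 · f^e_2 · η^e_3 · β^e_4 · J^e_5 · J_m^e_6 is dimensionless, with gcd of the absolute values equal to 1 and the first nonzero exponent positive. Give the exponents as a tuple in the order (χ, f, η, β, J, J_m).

(1, 2, -2, -1, -2, -2)

M: e_1·(0) + e_2·(0) + e_3·(-1) + e_4·(0) + e_5·(1) + e_6·(0) = 0
L: e_1·(0) + e_2·(0) + e_3·(0) + e_4·(0) + e_5·(2) + e_6·(-2) = 0
T: e_1·(-2) + e_2·(-1) + e_3·(-1) + e_4·(0) + e_5·(0) + e_6·(-1) = 0
Θ: e_1·(-1) + e_2·(0) + e_3·(0) + e_4·(-1) + e_5·(0) + e_6·(0) = 0
N: e_1·(-2) + e_2·(0) + e_3·(-2) + e_4·(0) + e_5·(0) + e_6·(1) = 0
Solving this homogeneous linear system for the smallest-integer solution (first nonzero entry positive) gives (1, 2, -2, -1, -2, -2).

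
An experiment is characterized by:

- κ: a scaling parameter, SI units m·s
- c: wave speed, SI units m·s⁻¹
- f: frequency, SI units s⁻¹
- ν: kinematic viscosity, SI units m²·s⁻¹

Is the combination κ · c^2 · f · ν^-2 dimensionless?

Sum the exponent of each base dimension across the product:
  L: [κ]_L + 2·[c]_L + [f]_L − 2·[ν]_L = (1) + 2·(1) + (0) − 2·(2) = -1
  T: [κ]_T + 2·[c]_T + [f]_T − 2·[ν]_T = (1) + 2·(-1) + (-1) − 2·(-1) = 0
Net dimensions [L⁻¹] ≠ [1] — not dimensionless.

no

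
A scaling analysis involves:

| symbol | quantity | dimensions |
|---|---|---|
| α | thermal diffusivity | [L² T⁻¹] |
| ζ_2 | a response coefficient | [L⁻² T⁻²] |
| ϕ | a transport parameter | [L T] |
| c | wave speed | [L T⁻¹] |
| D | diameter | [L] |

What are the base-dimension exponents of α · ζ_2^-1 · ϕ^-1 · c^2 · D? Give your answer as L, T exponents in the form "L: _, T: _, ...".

L: 6, T: -2

Collect each base-dimension exponent across the product:
  L: (2) − (-2) − (1) + 2·(1) + (1) = 6
  T: (-1) − (-2) − (1) + 2·(-1) + (0) = -2
So the dimensions are [L⁶ T⁻²].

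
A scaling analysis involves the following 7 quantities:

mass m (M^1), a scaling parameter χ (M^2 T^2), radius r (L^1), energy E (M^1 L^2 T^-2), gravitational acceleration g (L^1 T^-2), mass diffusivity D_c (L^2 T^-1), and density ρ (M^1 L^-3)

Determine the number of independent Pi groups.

There are 7 variables and 3 base dimensions (M, L, T).
The dimension matrix has rank 3.
Independent dimensionless groups: 7 − 3 = 4.

4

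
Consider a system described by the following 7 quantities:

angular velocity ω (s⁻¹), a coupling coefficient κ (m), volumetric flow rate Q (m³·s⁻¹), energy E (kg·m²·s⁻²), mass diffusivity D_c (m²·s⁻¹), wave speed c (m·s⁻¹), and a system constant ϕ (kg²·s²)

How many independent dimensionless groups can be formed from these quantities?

There are 7 variables and 3 base dimensions (M, L, T).
The dimension matrix has rank 3.
Independent dimensionless groups: 7 − 3 = 4.

4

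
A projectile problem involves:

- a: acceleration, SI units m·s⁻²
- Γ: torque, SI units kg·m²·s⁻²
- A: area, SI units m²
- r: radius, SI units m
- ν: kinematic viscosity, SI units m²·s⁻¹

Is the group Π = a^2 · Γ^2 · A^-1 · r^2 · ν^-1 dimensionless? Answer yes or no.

no

Sum the exponent of each base dimension across the product:
  M: 2·[a]_M + 2·[Γ]_M − [A]_M + 2·[r]_M − [ν]_M = 2·(0) + 2·(1) − (0) + 2·(0) − (0) = 2
  L: 2·[a]_L + 2·[Γ]_L − [A]_L + 2·[r]_L − [ν]_L = 2·(1) + 2·(2) − (2) + 2·(1) − (2) = 4
  T: 2·[a]_T + 2·[Γ]_T − [A]_T + 2·[r]_T − [ν]_T = 2·(-2) + 2·(-2) − (0) + 2·(0) − (-1) = -7
Net dimensions [M² L⁴ T⁻⁷] ≠ [1] — not dimensionless.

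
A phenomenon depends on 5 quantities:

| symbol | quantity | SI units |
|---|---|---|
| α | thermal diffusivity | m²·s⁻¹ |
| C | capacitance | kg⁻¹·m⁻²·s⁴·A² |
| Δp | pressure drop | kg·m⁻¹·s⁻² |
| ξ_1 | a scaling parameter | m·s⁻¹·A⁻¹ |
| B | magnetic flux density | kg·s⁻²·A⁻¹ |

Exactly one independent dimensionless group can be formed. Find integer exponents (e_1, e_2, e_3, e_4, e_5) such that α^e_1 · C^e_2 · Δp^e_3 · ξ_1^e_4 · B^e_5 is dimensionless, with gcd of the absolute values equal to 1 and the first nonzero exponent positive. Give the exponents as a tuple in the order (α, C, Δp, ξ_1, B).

M: e_1·(0) + e_2·(-1) + e_3·(1) + e_4·(0) + e_5·(1) = 0
L: e_1·(2) + e_2·(-2) + e_3·(-1) + e_4·(1) + e_5·(0) = 0
T: e_1·(-1) + e_2·(4) + e_3·(-2) + e_4·(-1) + e_5·(-2) = 0
I: e_1·(0) + e_2·(2) + e_3·(0) + e_4·(-1) + e_5·(-1) = 0
Solving this homogeneous linear system for the smallest-integer solution (first nonzero entry positive) gives (1, 2, 1, 3, 1).

(1, 2, 1, 3, 1)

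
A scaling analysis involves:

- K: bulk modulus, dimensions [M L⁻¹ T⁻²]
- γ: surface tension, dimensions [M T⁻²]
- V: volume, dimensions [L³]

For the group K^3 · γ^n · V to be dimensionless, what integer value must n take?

Balance the M exponent: (1)·n from γ, plus 3·(1) + (0) = 3 from the rest, must sum to zero.
n + 3 = 0, so n = -3.

-3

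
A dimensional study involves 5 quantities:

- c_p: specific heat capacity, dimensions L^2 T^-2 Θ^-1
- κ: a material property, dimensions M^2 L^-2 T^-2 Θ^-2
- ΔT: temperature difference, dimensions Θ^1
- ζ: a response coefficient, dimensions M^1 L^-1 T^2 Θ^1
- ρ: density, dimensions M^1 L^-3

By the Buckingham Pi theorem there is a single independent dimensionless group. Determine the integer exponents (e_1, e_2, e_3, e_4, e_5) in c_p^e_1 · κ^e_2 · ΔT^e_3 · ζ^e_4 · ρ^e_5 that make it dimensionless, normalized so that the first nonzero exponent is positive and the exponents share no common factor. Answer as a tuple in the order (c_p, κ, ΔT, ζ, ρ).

M: e_1·(0) + e_2·(2) + e_3·(0) + e_4·(1) + e_5·(1) = 0
L: e_1·(2) + e_2·(-2) + e_3·(0) + e_4·(-1) + e_5·(-3) = 0
T: e_1·(-2) + e_2·(-2) + e_3·(0) + e_4·(2) + e_5·(0) = 0
Θ: e_1·(-1) + e_2·(-2) + e_3·(1) + e_4·(1) + e_5·(0) = 0
Solving this homogeneous linear system for the smallest-integer solution (first nonzero entry positive) gives (3, -2, -2, 1, 3).

(3, -2, -2, 1, 3)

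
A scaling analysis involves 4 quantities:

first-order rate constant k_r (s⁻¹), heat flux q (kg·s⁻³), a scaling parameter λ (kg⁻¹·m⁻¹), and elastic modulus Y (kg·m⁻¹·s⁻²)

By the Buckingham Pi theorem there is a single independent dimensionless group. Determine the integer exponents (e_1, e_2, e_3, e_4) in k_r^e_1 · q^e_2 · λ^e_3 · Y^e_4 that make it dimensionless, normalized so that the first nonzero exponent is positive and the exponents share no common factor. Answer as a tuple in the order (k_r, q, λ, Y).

(4, -2, -1, 1)

M: e_1·(0) + e_2·(1) + e_3·(-1) + e_4·(1) = 0
L: e_1·(0) + e_2·(0) + e_3·(-1) + e_4·(-1) = 0
T: e_1·(-1) + e_2·(-3) + e_3·(0) + e_4·(-2) = 0
Solving this homogeneous linear system for the smallest-integer solution (first nonzero entry positive) gives (4, -2, -1, 1).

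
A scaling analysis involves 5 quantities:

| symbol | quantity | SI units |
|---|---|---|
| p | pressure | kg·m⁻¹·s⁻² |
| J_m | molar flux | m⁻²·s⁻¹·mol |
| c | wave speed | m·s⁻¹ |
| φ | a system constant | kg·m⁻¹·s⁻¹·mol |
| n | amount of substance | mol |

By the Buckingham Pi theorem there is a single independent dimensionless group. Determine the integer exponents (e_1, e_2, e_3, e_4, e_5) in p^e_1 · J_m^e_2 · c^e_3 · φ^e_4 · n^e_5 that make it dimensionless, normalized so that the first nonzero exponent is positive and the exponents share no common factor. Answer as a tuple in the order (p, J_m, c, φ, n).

(3, -1, -2, -3, 4)

M: e_1·(1) + e_2·(0) + e_3·(0) + e_4·(1) + e_5·(0) = 0
L: e_1·(-1) + e_2·(-2) + e_3·(1) + e_4·(-1) + e_5·(0) = 0
T: e_1·(-2) + e_2·(-1) + e_3·(-1) + e_4·(-1) + e_5·(0) = 0
N: e_1·(0) + e_2·(1) + e_3·(0) + e_4·(1) + e_5·(1) = 0
Solving this homogeneous linear system for the smallest-integer solution (first nonzero entry positive) gives (3, -1, -2, -3, 4).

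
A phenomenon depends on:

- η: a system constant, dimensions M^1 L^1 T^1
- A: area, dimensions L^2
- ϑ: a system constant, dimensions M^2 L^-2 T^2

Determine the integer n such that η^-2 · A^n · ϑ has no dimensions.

Balance the L exponent: (2)·n from A, plus −2·(1) + (-2) = -4 from the rest, must sum to zero.
2n − 4 = 0, so n = 2.

2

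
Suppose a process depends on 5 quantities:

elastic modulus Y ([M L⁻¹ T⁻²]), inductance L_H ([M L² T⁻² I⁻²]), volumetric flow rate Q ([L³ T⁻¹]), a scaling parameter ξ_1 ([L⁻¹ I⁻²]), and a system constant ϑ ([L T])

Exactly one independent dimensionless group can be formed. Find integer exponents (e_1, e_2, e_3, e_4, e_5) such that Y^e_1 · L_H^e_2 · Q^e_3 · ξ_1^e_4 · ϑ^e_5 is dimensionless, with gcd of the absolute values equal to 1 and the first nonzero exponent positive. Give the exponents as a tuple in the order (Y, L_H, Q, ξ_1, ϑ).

M: e_1·(1) + e_2·(1) + e_3·(0) + e_4·(0) + e_5·(0) = 0
L: e_1·(-1) + e_2·(2) + e_3·(3) + e_4·(-1) + e_5·(1) = 0
T: e_1·(-2) + e_2·(-2) + e_3·(-1) + e_4·(0) + e_5·(1) = 0
I: e_1·(0) + e_2·(-2) + e_3·(0) + e_4·(-2) + e_5·(0) = 0
Solving this homogeneous linear system for the smallest-integer solution (first nonzero entry positive) gives (1, -1, 1, 1, 1).

(1, -1, 1, 1, 1)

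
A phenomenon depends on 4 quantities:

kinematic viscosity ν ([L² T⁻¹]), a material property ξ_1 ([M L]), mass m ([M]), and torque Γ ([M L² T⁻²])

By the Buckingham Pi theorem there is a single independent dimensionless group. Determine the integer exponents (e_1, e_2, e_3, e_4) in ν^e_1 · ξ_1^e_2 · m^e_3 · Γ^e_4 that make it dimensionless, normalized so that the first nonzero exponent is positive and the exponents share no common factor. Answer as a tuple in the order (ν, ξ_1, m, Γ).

M: e_1·(0) + e_2·(1) + e_3·(1) + e_4·(1) = 0
L: e_1·(2) + e_2·(1) + e_3·(0) + e_4·(2) = 0
T: e_1·(-1) + e_2·(0) + e_3·(0) + e_4·(-2) = 0
Solving this homogeneous linear system for the smallest-integer solution (first nonzero entry positive) gives (2, -2, 3, -1).

(2, -2, 3, -1)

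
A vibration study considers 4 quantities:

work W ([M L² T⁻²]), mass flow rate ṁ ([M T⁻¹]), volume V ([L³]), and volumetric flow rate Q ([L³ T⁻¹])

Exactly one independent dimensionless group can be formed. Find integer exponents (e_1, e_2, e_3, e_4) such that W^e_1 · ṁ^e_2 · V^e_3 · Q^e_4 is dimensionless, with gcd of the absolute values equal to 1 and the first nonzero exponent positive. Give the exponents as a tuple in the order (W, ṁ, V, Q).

M: e_1·(1) + e_2·(1) + e_3·(0) + e_4·(0) = 0
L: e_1·(2) + e_2·(0) + e_3·(3) + e_4·(3) = 0
T: e_1·(-2) + e_2·(-1) + e_3·(0) + e_4·(-1) = 0
Solving this homogeneous linear system for the smallest-integer solution (first nonzero entry positive) gives (3, -3, 1, -3).

(3, -3, 1, -3)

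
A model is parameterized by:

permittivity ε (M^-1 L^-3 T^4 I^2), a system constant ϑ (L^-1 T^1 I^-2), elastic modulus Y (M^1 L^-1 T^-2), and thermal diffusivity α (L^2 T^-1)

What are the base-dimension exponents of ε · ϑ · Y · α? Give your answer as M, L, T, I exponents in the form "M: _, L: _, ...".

Collect each base-dimension exponent across the product:
  M: (-1) + (0) + (1) + (0) = 0
  L: (-3) + (-1) + (-1) + (2) = -3
  T: (4) + (1) + (-2) + (-1) = 2
  I: (2) + (-2) + (0) + (0) = 0
So the dimensions are [L⁻³ T²].

M: 0, L: -3, T: 2, I: 0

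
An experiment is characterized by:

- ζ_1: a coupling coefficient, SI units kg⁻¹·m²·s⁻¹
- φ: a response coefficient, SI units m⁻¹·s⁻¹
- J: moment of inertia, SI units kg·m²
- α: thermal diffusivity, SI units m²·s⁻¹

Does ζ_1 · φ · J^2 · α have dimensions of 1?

Sum the exponent of each base dimension across the product:
  M: [ζ_1]_M + [φ]_M + 2·[J]_M + [α]_M = (-1) + (0) + 2·(1) + (0) = 1
  L: [ζ_1]_L + [φ]_L + 2·[J]_L + [α]_L = (2) + (-1) + 2·(2) + (2) = 7
  T: [ζ_1]_T + [φ]_T + 2·[J]_T + [α]_T = (-1) + (-1) + 2·(0) + (-1) = -3
Net dimensions [M L⁷ T⁻³] ≠ [1] — not dimensionless.

no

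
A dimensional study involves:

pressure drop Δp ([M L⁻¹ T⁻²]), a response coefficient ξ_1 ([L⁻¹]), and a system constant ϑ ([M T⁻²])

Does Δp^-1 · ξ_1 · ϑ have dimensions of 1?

yes

Sum the exponent of each base dimension across the product:
  M: −[Δp]_M + [ξ_1]_M + [ϑ]_M = −(1) + (0) + (1) = 0
  L: −[Δp]_L + [ξ_1]_L + [ϑ]_L = −(-1) + (-1) + (0) = 0
  T: −[Δp]_T + [ξ_1]_T + [ϑ]_T = −(-2) + (0) + (-2) = 0
All base exponents vanish — dimensionless.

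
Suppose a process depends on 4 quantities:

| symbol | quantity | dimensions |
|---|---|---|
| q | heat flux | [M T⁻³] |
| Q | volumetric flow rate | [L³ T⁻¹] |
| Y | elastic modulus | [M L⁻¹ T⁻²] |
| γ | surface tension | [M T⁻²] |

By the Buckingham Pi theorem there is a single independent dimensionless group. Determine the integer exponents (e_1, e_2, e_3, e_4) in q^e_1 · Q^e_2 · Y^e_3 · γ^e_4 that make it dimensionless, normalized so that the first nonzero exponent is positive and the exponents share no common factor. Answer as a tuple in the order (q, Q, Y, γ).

(1, -1, -3, 2)

M: e_1·(1) + e_2·(0) + e_3·(1) + e_4·(1) = 0
L: e_1·(0) + e_2·(3) + e_3·(-1) + e_4·(0) = 0
T: e_1·(-3) + e_2·(-1) + e_3·(-2) + e_4·(-2) = 0
Solving this homogeneous linear system for the smallest-integer solution (first nonzero entry positive) gives (1, -1, -3, 2).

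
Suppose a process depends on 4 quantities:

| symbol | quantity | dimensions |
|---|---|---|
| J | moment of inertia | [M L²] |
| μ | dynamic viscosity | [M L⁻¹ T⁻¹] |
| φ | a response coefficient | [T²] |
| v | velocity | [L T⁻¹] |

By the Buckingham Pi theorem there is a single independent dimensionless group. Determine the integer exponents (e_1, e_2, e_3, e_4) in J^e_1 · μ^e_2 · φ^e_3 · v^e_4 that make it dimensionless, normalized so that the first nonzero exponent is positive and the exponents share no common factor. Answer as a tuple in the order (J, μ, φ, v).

M: e_1·(1) + e_2·(1) + e_3·(0) + e_4·(0) = 0
L: e_1·(2) + e_2·(-1) + e_3·(0) + e_4·(1) = 0
T: e_1·(0) + e_2·(-1) + e_3·(2) + e_4·(-1) = 0
Solving this homogeneous linear system for the smallest-integer solution (first nonzero entry positive) gives (1, -1, -2, -3).

(1, -1, -2, -3)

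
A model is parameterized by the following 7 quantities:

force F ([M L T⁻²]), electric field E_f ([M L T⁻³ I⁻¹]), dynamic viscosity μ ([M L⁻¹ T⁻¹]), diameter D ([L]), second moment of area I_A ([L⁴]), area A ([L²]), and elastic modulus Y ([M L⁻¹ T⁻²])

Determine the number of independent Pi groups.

There are 7 variables and 4 base dimensions (M, L, T, I).
The dimension matrix has rank 4.
Independent dimensionless groups: 7 − 4 = 3.

3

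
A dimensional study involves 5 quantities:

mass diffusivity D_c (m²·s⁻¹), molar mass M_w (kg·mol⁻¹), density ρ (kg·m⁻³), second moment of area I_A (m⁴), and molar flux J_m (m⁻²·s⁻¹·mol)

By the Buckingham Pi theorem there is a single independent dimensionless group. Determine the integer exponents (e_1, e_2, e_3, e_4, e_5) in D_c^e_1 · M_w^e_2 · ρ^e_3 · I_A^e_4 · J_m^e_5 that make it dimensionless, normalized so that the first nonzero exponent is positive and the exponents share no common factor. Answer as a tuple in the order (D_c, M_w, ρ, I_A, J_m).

M: e_1·(0) + e_2·(1) + e_3·(1) + e_4·(0) + e_5·(0) = 0
L: e_1·(2) + e_2·(0) + e_3·(-3) + e_4·(4) + e_5·(-2) = 0
T: e_1·(-1) + e_2·(0) + e_3·(0) + e_4·(0) + e_5·(-1) = 0
N: e_1·(0) + e_2·(-1) + e_3·(0) + e_4·(0) + e_5·(1) = 0
Solving this homogeneous linear system for the smallest-integer solution (first nonzero entry positive) gives (4, -4, 4, -1, -4).

(4, -4, 4, -1, -4)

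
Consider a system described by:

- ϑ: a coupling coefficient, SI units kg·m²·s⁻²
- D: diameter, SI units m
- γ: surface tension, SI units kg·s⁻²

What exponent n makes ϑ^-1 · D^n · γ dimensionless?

2

Balance the L exponent: (1)·n from D, plus −(2) + (0) = -2 from the rest, must sum to zero.
n − 2 = 0, so n = 2.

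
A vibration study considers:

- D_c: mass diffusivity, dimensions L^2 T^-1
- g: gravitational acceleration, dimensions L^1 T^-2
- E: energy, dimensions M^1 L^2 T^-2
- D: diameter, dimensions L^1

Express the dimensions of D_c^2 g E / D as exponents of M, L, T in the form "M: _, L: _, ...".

Collect each base-dimension exponent across the product:
  M: 2·(0) + (0) + (1) − (0) = 1
  L: 2·(2) + (1) + (2) − (1) = 6
  T: 2·(-1) + (-2) + (-2) − (0) = -6
So the dimensions are [M L⁶ T⁻⁶].

M: 1, L: 6, T: -6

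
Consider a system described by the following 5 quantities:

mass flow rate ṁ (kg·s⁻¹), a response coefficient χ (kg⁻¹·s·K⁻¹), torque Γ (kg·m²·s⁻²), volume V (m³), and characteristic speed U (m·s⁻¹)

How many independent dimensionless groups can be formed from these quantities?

There are 5 variables and 4 base dimensions (M, L, T, Θ).
The dimension matrix has rank 4.
Independent dimensionless groups: 5 − 4 = 1.

1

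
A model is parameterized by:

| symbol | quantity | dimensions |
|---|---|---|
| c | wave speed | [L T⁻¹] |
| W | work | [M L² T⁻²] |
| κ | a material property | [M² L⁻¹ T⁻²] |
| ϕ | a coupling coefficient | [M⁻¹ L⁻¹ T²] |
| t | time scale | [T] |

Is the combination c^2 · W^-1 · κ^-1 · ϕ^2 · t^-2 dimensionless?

no

Sum the exponent of each base dimension across the product:
  M: 2·[c]_M − [W]_M − [κ]_M + 2·[ϕ]_M − 2·[t]_M = 2·(0) − (1) − (2) + 2·(-1) − 2·(0) = -5
  L: 2·[c]_L − [W]_L − [κ]_L + 2·[ϕ]_L − 2·[t]_L = 2·(1) − (2) − (-1) + 2·(-1) − 2·(0) = -1
  T: 2·[c]_T − [W]_T − [κ]_T + 2·[ϕ]_T − 2·[t]_T = 2·(-1) − (-2) − (-2) + 2·(2) − 2·(1) = 4
Net dimensions [M⁻⁵ L⁻¹ T⁴] ≠ [1] — not dimensionless.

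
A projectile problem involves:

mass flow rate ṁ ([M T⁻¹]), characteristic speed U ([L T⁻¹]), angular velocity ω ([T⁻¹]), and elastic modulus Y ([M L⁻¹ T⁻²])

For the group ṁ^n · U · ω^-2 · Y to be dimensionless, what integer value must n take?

Balance the M exponent: (1)·n from ṁ, plus (0) − 2·(0) + (1) = 1 from the rest, must sum to zero.
n + 1 = 0, so n = -1.

-1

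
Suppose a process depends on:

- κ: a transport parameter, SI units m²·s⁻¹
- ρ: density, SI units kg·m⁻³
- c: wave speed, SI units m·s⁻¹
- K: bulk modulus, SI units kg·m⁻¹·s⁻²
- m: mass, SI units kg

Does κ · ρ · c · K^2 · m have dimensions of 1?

no

Sum the exponent of each base dimension across the product:
  M: [κ]_M + [ρ]_M + [c]_M + 2·[K]_M + [m]_M = (0) + (1) + (0) + 2·(1) + (1) = 4
  L: [κ]_L + [ρ]_L + [c]_L + 2·[K]_L + [m]_L = (2) + (-3) + (1) + 2·(-1) + (0) = -2
  T: [κ]_T + [ρ]_T + [c]_T + 2·[K]_T + [m]_T = (-1) + (0) + (-1) + 2·(-2) + (0) = -6
Net dimensions [M⁴ L⁻² T⁻⁶] ≠ [1] — not dimensionless.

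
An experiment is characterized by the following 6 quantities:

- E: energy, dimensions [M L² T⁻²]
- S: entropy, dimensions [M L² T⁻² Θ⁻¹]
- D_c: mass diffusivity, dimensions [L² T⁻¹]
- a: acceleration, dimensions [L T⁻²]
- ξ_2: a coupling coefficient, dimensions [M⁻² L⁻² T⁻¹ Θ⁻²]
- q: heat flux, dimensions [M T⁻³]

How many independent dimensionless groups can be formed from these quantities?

There are 6 variables and 4 base dimensions (M, L, T, Θ).
The dimension matrix has rank 4.
Independent dimensionless groups: 6 − 4 = 2.

2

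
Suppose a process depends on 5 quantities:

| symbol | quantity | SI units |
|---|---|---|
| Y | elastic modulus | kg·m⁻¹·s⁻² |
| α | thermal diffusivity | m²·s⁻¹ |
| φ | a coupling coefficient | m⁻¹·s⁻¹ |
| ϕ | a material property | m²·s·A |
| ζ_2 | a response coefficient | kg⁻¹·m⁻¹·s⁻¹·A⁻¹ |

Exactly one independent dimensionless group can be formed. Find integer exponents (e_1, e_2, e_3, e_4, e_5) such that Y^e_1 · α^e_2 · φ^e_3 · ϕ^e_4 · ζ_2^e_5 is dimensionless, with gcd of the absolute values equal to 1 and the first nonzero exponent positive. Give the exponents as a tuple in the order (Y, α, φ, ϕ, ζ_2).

(3, -2, -4, 3, 3)

M: e_1·(1) + e_2·(0) + e_3·(0) + e_4·(0) + e_5·(-1) = 0
L: e_1·(-1) + e_2·(2) + e_3·(-1) + e_4·(2) + e_5·(-1) = 0
T: e_1·(-2) + e_2·(-1) + e_3·(-1) + e_4·(1) + e_5·(-1) = 0
I: e_1·(0) + e_2·(0) + e_3·(0) + e_4·(1) + e_5·(-1) = 0
Solving this homogeneous linear system for the smallest-integer solution (first nonzero entry positive) gives (3, -2, -4, 3, 3).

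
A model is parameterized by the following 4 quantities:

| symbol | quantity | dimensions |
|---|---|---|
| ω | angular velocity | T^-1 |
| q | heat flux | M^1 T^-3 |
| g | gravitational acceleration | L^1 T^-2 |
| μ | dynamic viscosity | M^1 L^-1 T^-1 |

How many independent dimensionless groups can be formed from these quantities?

There are 4 variables and 3 base dimensions (M, L, T).
The dimension matrix has rank 3.
Independent dimensionless groups: 4 − 3 = 1.

1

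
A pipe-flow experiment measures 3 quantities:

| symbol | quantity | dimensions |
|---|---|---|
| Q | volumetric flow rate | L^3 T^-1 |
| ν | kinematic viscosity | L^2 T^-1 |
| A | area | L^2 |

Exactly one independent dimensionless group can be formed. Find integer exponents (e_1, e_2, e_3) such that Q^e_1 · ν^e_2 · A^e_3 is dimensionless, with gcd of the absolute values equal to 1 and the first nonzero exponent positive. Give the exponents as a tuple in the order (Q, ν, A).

L: e_1·(3) + e_2·(2) + e_3·(2) = 0
T: e_1·(-1) + e_2·(-1) + e_3·(0) = 0
Solving this homogeneous linear system for the smallest-integer solution (first nonzero entry positive) gives (2, -2, -1).

(2, -2, -1)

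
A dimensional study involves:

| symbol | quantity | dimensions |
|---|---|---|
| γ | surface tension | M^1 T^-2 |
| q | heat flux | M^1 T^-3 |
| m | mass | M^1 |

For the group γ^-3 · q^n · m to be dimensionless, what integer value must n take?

2

Balance the M exponent: (1)·n from q, plus −3·(1) + (1) = -2 from the rest, must sum to zero.
n − 2 = 0, so n = 2.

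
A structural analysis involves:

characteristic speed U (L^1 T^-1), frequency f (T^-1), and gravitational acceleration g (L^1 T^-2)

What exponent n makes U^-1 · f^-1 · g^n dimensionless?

1

Balance the L exponent: (1)·n from g, plus −(1) − (0) = -1 from the rest, must sum to zero.
n − 1 = 0, so n = 1.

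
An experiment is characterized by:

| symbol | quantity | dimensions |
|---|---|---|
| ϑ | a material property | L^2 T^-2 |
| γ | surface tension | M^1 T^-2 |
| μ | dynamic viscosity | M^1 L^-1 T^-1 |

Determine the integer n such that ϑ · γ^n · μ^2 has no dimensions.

Balance the M exponent: (1)·n from γ, plus (0) + 2·(1) = 2 from the rest, must sum to zero.
n + 2 = 0, so n = -2.

-2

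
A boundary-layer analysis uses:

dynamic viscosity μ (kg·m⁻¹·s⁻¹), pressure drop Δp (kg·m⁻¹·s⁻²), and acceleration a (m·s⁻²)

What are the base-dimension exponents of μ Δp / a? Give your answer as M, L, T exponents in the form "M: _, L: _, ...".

Collect each base-dimension exponent across the product:
  M: (1) + (1) − (0) = 2
  L: (-1) + (-1) − (1) = -3
  T: (-1) + (-2) − (-2) = -1
So the dimensions are [M² L⁻³ T⁻¹].

M: 2, L: -3, T: -1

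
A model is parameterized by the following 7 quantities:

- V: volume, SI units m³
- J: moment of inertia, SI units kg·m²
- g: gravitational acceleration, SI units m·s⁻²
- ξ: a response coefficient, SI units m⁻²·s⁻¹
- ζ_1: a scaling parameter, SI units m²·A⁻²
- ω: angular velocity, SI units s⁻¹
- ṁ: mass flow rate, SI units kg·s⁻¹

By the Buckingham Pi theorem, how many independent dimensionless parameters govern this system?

3

There are 7 variables and 4 base dimensions (M, L, T, I).
The dimension matrix has rank 4.
Independent dimensionless groups: 7 − 4 = 3.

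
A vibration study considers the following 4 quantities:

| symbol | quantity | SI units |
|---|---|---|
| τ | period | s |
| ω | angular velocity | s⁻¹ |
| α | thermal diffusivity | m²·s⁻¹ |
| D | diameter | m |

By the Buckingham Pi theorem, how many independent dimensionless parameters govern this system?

2

There are 4 variables and 2 base dimensions (L, T).
The dimension matrix has rank 2.
Independent dimensionless groups: 4 − 2 = 2.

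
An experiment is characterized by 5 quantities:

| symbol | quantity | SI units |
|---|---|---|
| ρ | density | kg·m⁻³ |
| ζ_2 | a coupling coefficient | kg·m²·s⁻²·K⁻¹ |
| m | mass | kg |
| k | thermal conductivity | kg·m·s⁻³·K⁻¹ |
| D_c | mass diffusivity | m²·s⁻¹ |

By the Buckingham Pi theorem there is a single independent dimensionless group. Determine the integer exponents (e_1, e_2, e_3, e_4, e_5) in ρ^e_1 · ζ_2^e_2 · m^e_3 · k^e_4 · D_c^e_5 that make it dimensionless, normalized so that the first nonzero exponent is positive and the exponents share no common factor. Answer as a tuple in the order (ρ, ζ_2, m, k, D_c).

(1, 1, -1, -1, 1)

M: e_1·(1) + e_2·(1) + e_3·(1) + e_4·(1) + e_5·(0) = 0
L: e_1·(-3) + e_2·(2) + e_3·(0) + e_4·(1) + e_5·(2) = 0
T: e_1·(0) + e_2·(-2) + e_3·(0) + e_4·(-3) + e_5·(-1) = 0
Θ: e_1·(0) + e_2·(-1) + e_3·(0) + e_4·(-1) + e_5·(0) = 0
Solving this homogeneous linear system for the smallest-integer solution (first nonzero entry positive) gives (1, 1, -1, -1, 1).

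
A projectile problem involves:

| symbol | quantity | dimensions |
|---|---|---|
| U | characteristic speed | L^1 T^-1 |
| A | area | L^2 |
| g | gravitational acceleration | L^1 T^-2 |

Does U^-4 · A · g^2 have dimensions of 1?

Sum the exponent of each base dimension across the product:
  L: −4·[U]_L + [A]_L + 2·[g]_L = −4·(1) + (2) + 2·(1) = 0
  T: −4·[U]_T + [A]_T + 2·[g]_T = −4·(-1) + (0) + 2·(-2) = 0
All base exponents vanish — dimensionless.

yes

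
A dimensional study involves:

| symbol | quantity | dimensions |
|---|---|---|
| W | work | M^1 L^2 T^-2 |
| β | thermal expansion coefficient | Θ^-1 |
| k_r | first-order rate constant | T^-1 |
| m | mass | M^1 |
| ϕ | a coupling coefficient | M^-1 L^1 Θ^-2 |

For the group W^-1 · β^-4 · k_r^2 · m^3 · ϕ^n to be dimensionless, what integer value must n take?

Balance the M exponent: (-1)·n from ϕ, plus −(1) − 4·(0) + 2·(0) + 3·(1) = 2 from the rest, must sum to zero.
−n + 2 = 0, so n = 2.

2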